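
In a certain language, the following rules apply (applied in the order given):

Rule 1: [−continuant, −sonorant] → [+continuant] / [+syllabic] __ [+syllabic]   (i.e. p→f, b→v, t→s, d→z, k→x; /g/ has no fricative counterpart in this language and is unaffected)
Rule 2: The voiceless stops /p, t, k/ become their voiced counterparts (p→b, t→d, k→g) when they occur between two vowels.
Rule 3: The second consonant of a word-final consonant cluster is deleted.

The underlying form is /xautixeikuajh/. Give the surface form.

Rule 1 (intervocalic spirantization): /t/ is a stop between vowels /u/ and /i/, so it spirantizes to the fricative [s]. /k/ is a stop between vowels /i/ and /u/, so it spirantizes to the fricative [x]. /xautixeikuajh/ → xausixeixuajh.
Rule 2 (intervocalic voicing): no segment meets the environment; /xausixeixuajh/ is unchanged.
Rule 3 (final cluster simplification): /h/ is the second consonant of a word-final cluster /jh/, so it deletes. /xausixeixuajh/ → xausixeixuaj.

xausixeixuaj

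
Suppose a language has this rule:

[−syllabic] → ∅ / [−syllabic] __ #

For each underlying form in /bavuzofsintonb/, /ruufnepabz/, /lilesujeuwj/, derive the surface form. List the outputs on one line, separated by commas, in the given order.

/bavuzofsintonb/: /b/ is the second consonant of a word-final cluster /nb/, so it deletes. → [bavuzofsinton].
/ruufnepabz/: /z/ is the second consonant of a word-final cluster /bz/, so it deletes. → [ruufnepab].
/lilesujeuwj/: /j/ is the second consonant of a word-final cluster /wj/, so it deletes. → [lilesujeuw].

bavuzofsinton, ruufnepab, lilesujeuw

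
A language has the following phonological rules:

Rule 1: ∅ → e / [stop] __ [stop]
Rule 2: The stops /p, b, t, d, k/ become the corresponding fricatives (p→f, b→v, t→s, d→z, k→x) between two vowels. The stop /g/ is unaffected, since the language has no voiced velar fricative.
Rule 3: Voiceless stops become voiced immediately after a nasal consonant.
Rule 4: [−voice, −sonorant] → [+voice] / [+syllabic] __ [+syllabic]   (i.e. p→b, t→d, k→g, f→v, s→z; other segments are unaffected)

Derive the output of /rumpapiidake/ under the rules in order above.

rumbaviizaxe

Rule 1 (stop-cluster e-epenthesis): no segment meets the environment; /rumpapiidake/ is unchanged.
Rule 2 (intervocalic spirantization): /p/ is a stop between vowels /a/ and /i/, so it spirantizes to the fricative [f]. /d/ is a stop between vowels /i/ and /a/, so it spirantizes to the fricative [z]. /k/ is a stop between vowels /a/ and /e/, so it spirantizes to the fricative [x]. /rumpapiidake/ → rumpafiizaxe.
Rule 3 (post-nasal voicing): /p/ is a voiceless stop immediately after the nasal /m/, so it voices to [b]. /rumpafiizaxe/ → rumbafiizaxe.
Rule 4 (intervocalic voicing): /f/ is a voiceless obstruent between vowels /a/ and /i/, so it voices to [v]. /rumbafiizaxe/ → rumbaviizaxe.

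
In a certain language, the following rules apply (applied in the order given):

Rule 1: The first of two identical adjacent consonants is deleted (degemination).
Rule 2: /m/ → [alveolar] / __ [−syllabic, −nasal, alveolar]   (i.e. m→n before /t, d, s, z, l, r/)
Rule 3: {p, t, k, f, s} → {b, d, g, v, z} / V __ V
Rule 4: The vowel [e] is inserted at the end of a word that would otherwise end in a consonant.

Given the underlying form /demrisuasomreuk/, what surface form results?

denrizuazonreuke

Rule 1 (degemination): no segment meets the environment; /demrisuasomreuk/ is unchanged.
Rule 2 (nasal place assimilation): /m/ precedes the alveolar consonant /r/, so it assimilates in place to [n]. /m/ precedes the alveolar consonant /r/, so it assimilates in place to [n]. /demrisuasomreuk/ → denrisuasonreuk.
Rule 3 (intervocalic voicing): /s/ is a voiceless obstruent between vowels /i/ and /u/, so it voices to [z]. /s/ is a voiceless obstruent between vowels /a/ and /o/, so it voices to [z]. /denrisuasonreuk/ → denrizuazonreuk.
Rule 4 (final e-epenthesis): the form ends in the consonant /k/, so [e] is inserted word-finally. /denrizuazonreuk/ → denrizuazonreuke.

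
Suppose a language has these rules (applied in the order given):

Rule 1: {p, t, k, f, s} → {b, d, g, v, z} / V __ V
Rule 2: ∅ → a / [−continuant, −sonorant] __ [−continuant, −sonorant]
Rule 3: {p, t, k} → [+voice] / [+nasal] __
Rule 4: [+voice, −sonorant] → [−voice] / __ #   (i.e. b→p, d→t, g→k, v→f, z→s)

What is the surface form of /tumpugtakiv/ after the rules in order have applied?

Rule 1 (intervocalic voicing): /k/ is a voiceless obstruent between vowels /a/ and /i/, so it voices to [g]. /tumpugtakiv/ → tumpugtagiv.
Rule 2 (stop-cluster a-epenthesis): /g/ and /t/ form a stop–stop cluster, so [a] is inserted between them. /tumpugtagiv/ → tumpugatagiv.
Rule 3 (post-nasal voicing): /p/ is a voiceless stop immediately after the nasal /m/, so it voices to [b]. /tumpugatagiv/ → tumbugatagiv.
Rule 4 (final devoicing): /v/ is a voiced obstruent in word-final position, so it devoices to [f]. /tumbugatagiv/ → tumbugatagif.

tumbugatagif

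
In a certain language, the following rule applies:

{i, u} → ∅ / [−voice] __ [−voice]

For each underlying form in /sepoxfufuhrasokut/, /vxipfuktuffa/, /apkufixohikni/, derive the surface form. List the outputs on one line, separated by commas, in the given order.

/sepoxfufuhrasokut/: /u/ is a high vowel flanked by voiceless consonants /f/ and /f/, so it deletes. /u/ is a high vowel flanked by voiceless consonants /f/ and /h/, so it deletes. /u/ is a high vowel flanked by voiceless consonants /k/ and /t/, so it deletes. → [sepoxffhrasokt].
/vxipfuktuffa/: /i/ is a high vowel flanked by voiceless consonants /x/ and /p/, so it deletes. /u/ is a high vowel flanked by voiceless consonants /f/ and /k/, so it deletes. /u/ is a high vowel flanked by voiceless consonants /t/ and /f/, so it deletes. → [vxpfktffa].
/apkufixohikni/: /u/ is a high vowel flanked by voiceless consonants /k/ and /f/, so it deletes. /i/ is a high vowel flanked by voiceless consonants /f/ and /x/, so it deletes. /i/ is a high vowel flanked by voiceless consonants /h/ and /k/, so it deletes. → [apkfxohkni].

sepoxffhrasokt, vxpfktffa, apkfxohkni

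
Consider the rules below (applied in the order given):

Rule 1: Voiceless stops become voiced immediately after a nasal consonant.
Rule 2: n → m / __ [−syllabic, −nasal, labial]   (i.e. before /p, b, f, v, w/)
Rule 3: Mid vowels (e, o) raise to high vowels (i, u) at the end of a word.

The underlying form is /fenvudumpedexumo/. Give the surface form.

Rule 1 (post-nasal voicing): /p/ is a voiceless stop immediately after the nasal /m/, so it voices to [b]. /fenvudumpedexumo/ → fenvudumbedexumo.
Rule 2 (nasal place assimilation): /n/ precedes the labial consonant /v/, so it assimilates in place to [m]. /fenvudumbedexumo/ → femvudumbedexumo.
Rule 3 (final vowel raising): /o/ is a mid vowel in word-final position, so it raises to [u]. /femvudumbedexumo/ → femvudumbedexumu.

femvudumbedexumu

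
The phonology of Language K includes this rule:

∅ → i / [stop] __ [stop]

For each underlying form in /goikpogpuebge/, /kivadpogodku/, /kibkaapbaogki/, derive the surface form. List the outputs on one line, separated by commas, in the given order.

/goikpogpuebge/: /k/ and /p/ form a stop–stop cluster, so [i] is inserted between them. /g/ and /p/ form a stop–stop cluster, so [i] is inserted between them. /b/ and /g/ form a stop–stop cluster, so [i] is inserted between them. → [goikipogipuebige].
/kivadpogodku/: /d/ and /p/ form a stop–stop cluster, so [i] is inserted between them. /d/ and /k/ form a stop–stop cluster, so [i] is inserted between them. → [kivadipogodiku].
/kibkaapbaogki/: /b/ and /k/ form a stop–stop cluster, so [i] is inserted between them. /p/ and /b/ form a stop–stop cluster, so [i] is inserted between them. /g/ and /k/ form a stop–stop cluster, so [i] is inserted between them. → [kibikaapibaogiki].

goikipogipuebige, kivadipogodiku, kibikaapibaogiki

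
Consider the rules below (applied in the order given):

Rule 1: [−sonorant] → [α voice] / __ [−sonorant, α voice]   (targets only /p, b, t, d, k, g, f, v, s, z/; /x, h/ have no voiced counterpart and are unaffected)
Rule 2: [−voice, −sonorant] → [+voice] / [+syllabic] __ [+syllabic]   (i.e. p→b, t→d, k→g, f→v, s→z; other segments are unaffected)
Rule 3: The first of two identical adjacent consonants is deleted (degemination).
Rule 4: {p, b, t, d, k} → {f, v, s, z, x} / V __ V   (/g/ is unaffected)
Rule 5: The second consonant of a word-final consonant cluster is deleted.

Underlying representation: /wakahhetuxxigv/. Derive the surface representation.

wagahezuxig

Rule 1 (regressive voicing assimilation): no segment meets the environment; /wakahhetuxxigv/ is unchanged.
Rule 2 (intervocalic voicing): /k/ is a voiceless obstruent between vowels /a/ and /a/, so it voices to [g]. /t/ is a voiceless obstruent between vowels /e/ and /u/, so it voices to [d]. /wakahhetuxxigv/ → wagahheduxxigv.
Rule 3 (degemination): /hh/ is a geminate; the first /h/ deletes. /xx/ is a geminate; the first /x/ deletes. /wagahheduxxigv/ → wagaheduxigv.
Rule 4 (intervocalic spirantization): /d/ is a stop between vowels /e/ and /u/, so it spirantizes to the fricative [z]. /wagaheduxigv/ → wagahezuxigv.
Rule 5 (final cluster simplification): /v/ is the second consonant of a word-final cluster /gv/, so it deletes. /wagahezuxigv/ → wagahezuxig.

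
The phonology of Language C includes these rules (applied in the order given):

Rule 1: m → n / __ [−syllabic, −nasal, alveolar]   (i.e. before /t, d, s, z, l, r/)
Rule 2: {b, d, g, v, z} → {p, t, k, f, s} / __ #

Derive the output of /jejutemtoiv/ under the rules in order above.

jejutentoif

Rule 1 (nasal place assimilation): /m/ precedes the alveolar consonant /t/, so it assimilates in place to [n]. /jejutemtoiv/ → jejutentoiv.
Rule 2 (final devoicing): /v/ is a voiced obstruent in word-final position, so it devoices to [f]. /jejutentoiv/ → jejutentoif.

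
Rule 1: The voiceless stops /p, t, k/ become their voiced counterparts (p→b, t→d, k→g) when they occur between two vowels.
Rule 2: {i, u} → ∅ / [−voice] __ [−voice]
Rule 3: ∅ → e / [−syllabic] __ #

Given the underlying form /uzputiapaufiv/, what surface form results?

Rule 1 (intervocalic voicing): /t/ is a voiceless stop between vowels /u/ and /i/, so it voices to [d]. /p/ is a voiceless stop between vowels /a/ and /a/, so it voices to [b]. /uzputiapaufiv/ → uzpudiabaufiv.
Rule 2 (high vowel syncope): no segment meets the environment; /uzpudiabaufiv/ is unchanged.
Rule 3 (final e-epenthesis): the form ends in the consonant /v/, so [e] is inserted word-finally. /uzpudiabaufiv/ → uzpudiabaufive.

uzpudiabaufive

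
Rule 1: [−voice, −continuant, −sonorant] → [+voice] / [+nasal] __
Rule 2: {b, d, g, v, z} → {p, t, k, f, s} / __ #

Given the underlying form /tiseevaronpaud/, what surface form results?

tiseevaronbaut

Rule 1 (post-nasal voicing): /p/ is a voiceless stop immediately after the nasal /n/, so it voices to [b]. /tiseevaronpaud/ → tiseevaronbaud.
Rule 2 (final devoicing): /d/ is a voiced obstruent in word-final position, so it devoices to [t]. /tiseevaronbaud/ → tiseevaronbaut.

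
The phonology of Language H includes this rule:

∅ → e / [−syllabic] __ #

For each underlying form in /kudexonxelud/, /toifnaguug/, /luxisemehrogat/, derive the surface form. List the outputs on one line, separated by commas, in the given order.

kudexonxelude, toifnaguuge, luxisemehrogate

/kudexonxelud/: the form ends in the consonant /d/, so [e] is inserted word-finally. → [kudexonxelude].
/toifnaguug/: the form ends in the consonant /g/, so [e] is inserted word-finally. → [toifnaguuge].
/luxisemehrogat/: the form ends in the consonant /t/, so [e] is inserted word-finally. → [luxisemehrogate].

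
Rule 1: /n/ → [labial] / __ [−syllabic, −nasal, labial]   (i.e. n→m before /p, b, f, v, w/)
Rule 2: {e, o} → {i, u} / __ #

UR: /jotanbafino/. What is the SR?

jotambafinu

Rule 1 (nasal place assimilation): /n/ precedes the labial consonant /b/, so it assimilates in place to [m]. /jotanbafino/ → jotambafino.
Rule 2 (final vowel raising): /o/ is a mid vowel in word-final position, so it raises to [u]. /jotambafino/ → jotambafinu.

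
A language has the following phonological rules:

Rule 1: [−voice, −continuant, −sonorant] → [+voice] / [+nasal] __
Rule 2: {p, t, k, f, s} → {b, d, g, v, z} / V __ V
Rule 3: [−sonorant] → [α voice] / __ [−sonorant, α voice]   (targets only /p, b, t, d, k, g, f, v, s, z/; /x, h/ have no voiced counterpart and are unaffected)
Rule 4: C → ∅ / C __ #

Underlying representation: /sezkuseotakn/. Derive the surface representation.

Rule 1 (post-nasal voicing): no segment meets the environment; /sezkuseotakn/ is unchanged.
Rule 2 (intervocalic voicing): /s/ is a voiceless obstruent between vowels /u/ and /e/, so it voices to [z]. /t/ is a voiceless obstruent between vowels /o/ and /a/, so it voices to [d]. /sezkuseotakn/ → sezkuzeodakn.
Rule 3 (regressive voicing assimilation): /z/ precedes the voiceless obstruent /k/, so it devoices to [s] by assimilation. /sezkuzeodakn/ → seskuzeodakn.
Rule 4 (final cluster simplification): /n/ is the second consonant of a word-final cluster /kn/, so it deletes. /seskuzeodakn/ → seskuzeodak.

seskuzeodak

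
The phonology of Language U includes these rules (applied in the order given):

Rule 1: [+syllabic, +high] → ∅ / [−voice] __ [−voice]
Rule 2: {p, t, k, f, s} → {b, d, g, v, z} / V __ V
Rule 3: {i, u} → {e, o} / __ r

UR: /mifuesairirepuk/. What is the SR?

mivuezaererepk

Rule 1 (high vowel syncope): /u/ is a high vowel flanked by voiceless consonants /p/ and /k/, so it deletes. /mifuesairirepuk/ → mifuesairirepk.
Rule 2 (intervocalic voicing): /f/ is a voiceless obstruent between vowels /i/ and /u/, so it voices to [v]. /s/ is a voiceless obstruent between vowels /e/ and /a/, so it voices to [z]. /mifuesairirepk/ → mivuezairirepk.
Rule 3 (pre-rhotic lowering): /i/ is a high vowel immediately before /r/, so it lowers to [e]. /i/ is a high vowel immediately before /r/, so it lowers to [e]. /mivuezairirepk/ → mivuezaererepk.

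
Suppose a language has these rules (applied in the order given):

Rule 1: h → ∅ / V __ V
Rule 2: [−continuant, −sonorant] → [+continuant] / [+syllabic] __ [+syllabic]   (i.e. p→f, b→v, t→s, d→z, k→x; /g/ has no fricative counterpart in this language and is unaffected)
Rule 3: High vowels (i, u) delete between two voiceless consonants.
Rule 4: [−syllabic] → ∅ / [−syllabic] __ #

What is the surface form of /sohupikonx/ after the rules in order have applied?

soufxon

Rule 1 (intervocalic h-deletion): /h/ occurs between vowels /o/ and /u/, so it deletes. /sohupikonx/ → soupikonx.
Rule 2 (intervocalic spirantization): /p/ is a stop between vowels /u/ and /i/, so it spirantizes to the fricative [f]. /k/ is a stop between vowels /i/ and /o/, so it spirantizes to the fricative [x]. /soupikonx/ → soufixonx.
Rule 3 (high vowel syncope): /i/ is a high vowel flanked by voiceless consonants /f/ and /x/, so it deletes. /soufixonx/ → soufxonx.
Rule 4 (final cluster simplification): /x/ is the second consonant of a word-final cluster /nx/, so it deletes. /soufxonx/ → soufxon.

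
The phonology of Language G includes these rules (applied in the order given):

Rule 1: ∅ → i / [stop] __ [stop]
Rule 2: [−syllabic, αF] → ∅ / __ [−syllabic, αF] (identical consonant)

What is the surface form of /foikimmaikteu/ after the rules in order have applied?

Rule 1 (stop-cluster i-epenthesis): /k/ and /t/ form a stop–stop cluster, so [i] is inserted between them. /foikimmaikteu/ → foikimmaikiteu.
Rule 2 (degemination): /mm/ is a geminate; the first /m/ deletes. /foikimmaikiteu/ → foikimaikiteu.

foikimaikiteu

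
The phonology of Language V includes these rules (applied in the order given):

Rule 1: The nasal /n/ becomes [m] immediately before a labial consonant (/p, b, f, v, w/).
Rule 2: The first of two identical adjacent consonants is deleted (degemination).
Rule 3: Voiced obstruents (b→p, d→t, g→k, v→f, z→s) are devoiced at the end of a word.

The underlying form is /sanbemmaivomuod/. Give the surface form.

sambemaivomuot

Rule 1 (nasal place assimilation): /n/ precedes the labial consonant /b/, so it assimilates in place to [m]. /sanbemmaivomuod/ → sambemmaivomuod.
Rule 2 (degemination): /mm/ is a geminate; the first /m/ deletes. /sambemmaivomuod/ → sambemaivomuod.
Rule 3 (final devoicing): /d/ is a voiced obstruent in word-final position, so it devoices to [t]. /sambemaivomuod/ → sambemaivomuot.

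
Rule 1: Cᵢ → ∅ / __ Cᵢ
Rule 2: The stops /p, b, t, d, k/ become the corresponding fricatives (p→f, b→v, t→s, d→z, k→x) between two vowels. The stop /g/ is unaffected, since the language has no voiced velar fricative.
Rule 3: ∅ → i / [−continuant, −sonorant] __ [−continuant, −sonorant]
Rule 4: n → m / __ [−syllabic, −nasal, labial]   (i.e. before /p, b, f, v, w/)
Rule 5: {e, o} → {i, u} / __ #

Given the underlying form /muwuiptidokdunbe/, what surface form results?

Rule 1 (degemination): no segment meets the environment; /muwuiptidokdunbe/ is unchanged.
Rule 2 (intervocalic spirantization): /d/ is a stop between vowels /i/ and /o/, so it spirantizes to the fricative [z]. /muwuiptidokdunbe/ → muwuiptizokdunbe.
Rule 3 (stop-cluster i-epenthesis): /p/ and /t/ form a stop–stop cluster, so [i] is inserted between them. /k/ and /d/ form a stop–stop cluster, so [i] is inserted between them. /muwuiptizokdunbe/ → muwuipitizokidunbe.
Rule 4 (nasal place assimilation): /n/ precedes the labial consonant /b/, so it assimilates in place to [m]. /muwuipitizokidunbe/ → muwuipitizokidumbe.
Rule 5 (final vowel raising): /e/ is a mid vowel in word-final position, so it raises to [i]. /muwuipitizokidumbe/ → muwuipitizokidumbi.

muwuipitizokidumbi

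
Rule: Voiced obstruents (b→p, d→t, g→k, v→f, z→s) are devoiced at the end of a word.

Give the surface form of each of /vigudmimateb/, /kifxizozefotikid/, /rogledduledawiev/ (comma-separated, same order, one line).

/vigudmimateb/: /b/ is a voiced obstruent in word-final position, so it devoices to [p]. → [vigudmimatep].
/kifxizozefotikid/: /d/ is a voiced obstruent in word-final position, so it devoices to [t]. → [kifxizozefotikit].
/rogledduledawiev/: /v/ is a voiced obstruent in word-final position, so it devoices to [f]. → [rogledduledawief].

vigudmimatep, kifxizozefotikit, rogledduledawief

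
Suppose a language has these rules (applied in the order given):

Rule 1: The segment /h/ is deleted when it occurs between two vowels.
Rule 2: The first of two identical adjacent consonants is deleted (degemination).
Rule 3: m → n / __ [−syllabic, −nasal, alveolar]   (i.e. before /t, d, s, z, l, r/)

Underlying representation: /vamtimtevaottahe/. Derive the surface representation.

Rule 1 (intervocalic h-deletion): /h/ occurs between vowels /a/ and /e/, so it deletes. /vamtimtevaottahe/ → vamtimtevaottae.
Rule 2 (degemination): /tt/ is a geminate; the first /t/ deletes. /vamtimtevaottae/ → vamtimtevaotae.
Rule 3 (nasal place assimilation): /m/ precedes the alveolar consonant /t/, so it assimilates in place to [n]. /m/ precedes the alveolar consonant /t/, so it assimilates in place to [n]. /vamtimtevaotae/ → vantintevaotae.

vantintevaotae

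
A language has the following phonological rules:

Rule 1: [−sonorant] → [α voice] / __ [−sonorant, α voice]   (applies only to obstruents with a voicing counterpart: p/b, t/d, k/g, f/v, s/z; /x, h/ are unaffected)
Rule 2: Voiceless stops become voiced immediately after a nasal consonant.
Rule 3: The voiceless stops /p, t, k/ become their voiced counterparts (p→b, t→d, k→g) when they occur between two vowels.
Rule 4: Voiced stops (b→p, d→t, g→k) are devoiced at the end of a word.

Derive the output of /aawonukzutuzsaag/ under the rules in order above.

Rule 1 (regressive voicing assimilation): /k/ precedes the voiced obstruent /z/, so it voices to [g] by assimilation. /z/ precedes the voiceless obstruent /s/, so it devoices to [s] by assimilation. /aawonukzutuzsaag/ → aawonugzutussaag.
Rule 2 (post-nasal voicing): no segment meets the environment; /aawonugzutussaag/ is unchanged.
Rule 3 (intervocalic voicing): /t/ is a voiceless stop between vowels /u/ and /u/, so it voices to [d]. /aawonugzutussaag/ → aawonugzudussaag.
Rule 4 (final devoicing): /g/ is a voiced stop in word-final position, so it devoices to [k]. /aawonugzudussaag/ → aawonugzudussaak.

aawonugzudussaak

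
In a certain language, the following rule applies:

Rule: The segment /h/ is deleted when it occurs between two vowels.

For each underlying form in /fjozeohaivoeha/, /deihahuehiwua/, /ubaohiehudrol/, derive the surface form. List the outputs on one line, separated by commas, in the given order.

fjozeoaivoea, deiaueiwua, ubaoieudrol

/fjozeohaivoeha/: /h/ occurs between vowels /o/ and /a/, so it deletes. /h/ occurs between vowels /e/ and /a/, so it deletes. → [fjozeoaivoea].
/deihahuehiwua/: /h/ occurs between vowels /i/ and /a/, so it deletes. /h/ occurs between vowels /a/ and /u/, so it deletes. /h/ occurs between vowels /e/ and /i/, so it deletes. → [deiaueiwua].
/ubaohiehudrol/: /h/ occurs between vowels /o/ and /i/, so it deletes. /h/ occurs between vowels /e/ and /u/, so it deletes. → [ubaoieudrol].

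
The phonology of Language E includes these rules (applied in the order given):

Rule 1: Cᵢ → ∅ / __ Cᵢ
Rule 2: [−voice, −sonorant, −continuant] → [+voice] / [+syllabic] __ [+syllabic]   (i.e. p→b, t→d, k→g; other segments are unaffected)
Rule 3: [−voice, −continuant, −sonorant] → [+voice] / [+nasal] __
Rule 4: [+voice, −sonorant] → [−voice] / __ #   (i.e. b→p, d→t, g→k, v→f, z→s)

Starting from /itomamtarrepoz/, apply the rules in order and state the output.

idomamdarebos

Rule 1 (degemination): /rr/ is a geminate; the first /r/ deletes. /itomamtarrepoz/ → itomamtarepoz.
Rule 2 (intervocalic voicing): /t/ is a voiceless stop between vowels /i/ and /o/, so it voices to [d]. /p/ is a voiceless stop between vowels /e/ and /o/, so it voices to [b]. /itomamtarepoz/ → idomamtareboz.
Rule 3 (post-nasal voicing): /t/ is a voiceless stop immediately after the nasal /m/, so it voices to [d]. /idomamtareboz/ → idomamdareboz.
Rule 4 (final devoicing): /z/ is a voiced obstruent in word-final position, so it devoices to [s]. /idomamdareboz/ → idomamdarebos.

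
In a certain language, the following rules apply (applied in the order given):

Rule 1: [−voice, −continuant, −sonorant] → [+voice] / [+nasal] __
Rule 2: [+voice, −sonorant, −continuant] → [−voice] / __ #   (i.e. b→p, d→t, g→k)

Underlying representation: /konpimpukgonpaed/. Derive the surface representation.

Rule 1 (post-nasal voicing): /p/ is a voiceless stop immediately after the nasal /n/, so it voices to [b]. /p/ is a voiceless stop immediately after the nasal /m/, so it voices to [b]. /p/ is a voiceless stop immediately after the nasal /n/, so it voices to [b]. /konpimpukgonpaed/ → konbimbukgonbaed.
Rule 2 (final devoicing): /d/ is a voiced stop in word-final position, so it devoices to [t]. /konbimbukgonbaed/ → konbimbukgonbaet.

konbimbukgonbaet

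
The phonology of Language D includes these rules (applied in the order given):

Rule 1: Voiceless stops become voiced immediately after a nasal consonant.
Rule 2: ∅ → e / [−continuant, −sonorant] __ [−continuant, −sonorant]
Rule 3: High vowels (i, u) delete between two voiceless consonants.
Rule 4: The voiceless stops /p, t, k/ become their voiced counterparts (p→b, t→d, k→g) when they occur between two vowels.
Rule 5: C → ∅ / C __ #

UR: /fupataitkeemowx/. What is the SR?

Rule 1 (post-nasal voicing): no segment meets the environment; /fupataitkeemowx/ is unchanged.
Rule 2 (stop-cluster e-epenthesis): /t/ and /k/ form a stop–stop cluster, so [e] is inserted between them. /fupataitkeemowx/ → fupataitekeemowx.
Rule 3 (high vowel syncope): /u/ is a high vowel flanked by voiceless consonants /f/ and /p/, so it deletes. /fupataitekeemowx/ → fpataitekeemowx.
Rule 4 (intervocalic voicing): /t/ is a voiceless stop between vowels /a/ and /a/, so it voices to [d]. /t/ is a voiceless stop between vowels /i/ and /e/, so it voices to [d]. /k/ is a voiceless stop between vowels /e/ and /e/, so it voices to [g]. /fpataitekeemowx/ → fpadaidegeemowx.
Rule 5 (final cluster simplification): /x/ is the second consonant of a word-final cluster /wx/, so it deletes. /fpadaidegeemowx/ → fpadaidegeemow.

fpadaidegeemow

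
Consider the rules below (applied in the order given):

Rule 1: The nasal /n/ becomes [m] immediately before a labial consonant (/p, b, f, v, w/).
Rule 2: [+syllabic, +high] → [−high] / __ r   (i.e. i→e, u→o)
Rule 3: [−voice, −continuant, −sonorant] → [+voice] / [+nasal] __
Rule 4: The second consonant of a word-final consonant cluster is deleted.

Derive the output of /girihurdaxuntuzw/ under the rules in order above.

gerihordaxunduz

Rule 1 (nasal place assimilation): no segment meets the environment; /girihurdaxuntuzw/ is unchanged.
Rule 2 (pre-rhotic lowering): /i/ is a high vowel immediately before /r/, so it lowers to [e]. /u/ is a high vowel immediately before /r/, so it lowers to [o]. /girihurdaxuntuzw/ → gerihordaxuntuzw.
Rule 3 (post-nasal voicing): /t/ is a voiceless stop immediately after the nasal /n/, so it voices to [d]. /gerihordaxuntuzw/ → gerihordaxunduzw.
Rule 4 (final cluster simplification): /w/ is the second consonant of a word-final cluster /zw/, so it deletes. /gerihordaxunduzw/ → gerihordaxunduz.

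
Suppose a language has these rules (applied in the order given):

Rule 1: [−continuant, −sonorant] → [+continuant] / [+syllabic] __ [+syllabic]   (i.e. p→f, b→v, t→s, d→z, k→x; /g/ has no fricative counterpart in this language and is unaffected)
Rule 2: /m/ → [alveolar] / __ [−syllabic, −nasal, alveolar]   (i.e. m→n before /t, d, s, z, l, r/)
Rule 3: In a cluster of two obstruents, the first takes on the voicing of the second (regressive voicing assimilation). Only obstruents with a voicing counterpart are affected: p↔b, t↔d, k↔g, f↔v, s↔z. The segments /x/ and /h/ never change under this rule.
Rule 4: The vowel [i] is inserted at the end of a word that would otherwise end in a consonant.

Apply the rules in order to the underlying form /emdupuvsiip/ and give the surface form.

Rule 1 (intervocalic spirantization): /p/ is a stop between vowels /u/ and /u/, so it spirantizes to the fricative [f]. /emdupuvsiip/ → emdufuvsiip.
Rule 2 (nasal place assimilation): /m/ precedes the alveolar consonant /d/, so it assimilates in place to [n]. /emdufuvsiip/ → endufuvsiip.
Rule 3 (regressive voicing assimilation): /v/ precedes the voiceless obstruent /s/, so it devoices to [f] by assimilation. /endufuvsiip/ → endufufsiip.
Rule 4 (final i-epenthesis): the form ends in the consonant /p/, so [i] is inserted word-finally. /endufufsiip/ → endufufsiipi.

endufufsiipi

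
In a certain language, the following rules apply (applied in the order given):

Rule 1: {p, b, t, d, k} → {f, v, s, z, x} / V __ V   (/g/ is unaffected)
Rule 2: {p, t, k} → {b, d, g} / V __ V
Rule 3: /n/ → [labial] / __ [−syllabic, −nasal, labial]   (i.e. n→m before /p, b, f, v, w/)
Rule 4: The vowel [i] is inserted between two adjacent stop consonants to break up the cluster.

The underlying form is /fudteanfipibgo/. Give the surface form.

Rule 1 (intervocalic spirantization): /p/ is a stop between vowels /i/ and /i/, so it spirantizes to the fricative [f]. /fudteanfipibgo/ → fudteanfifibgo.
Rule 2 (intervocalic voicing): no segment meets the environment; /fudteanfifibgo/ is unchanged.
Rule 3 (nasal place assimilation): /n/ precedes the labial consonant /f/, so it assimilates in place to [m]. /fudteanfifibgo/ → fudteamfifibgo.
Rule 4 (stop-cluster i-epenthesis): /d/ and /t/ form a stop–stop cluster, so [i] is inserted between them. /b/ and /g/ form a stop–stop cluster, so [i] is inserted between them. /fudteamfifibgo/ → fuditeamfifibigo.

fuditeamfifibigo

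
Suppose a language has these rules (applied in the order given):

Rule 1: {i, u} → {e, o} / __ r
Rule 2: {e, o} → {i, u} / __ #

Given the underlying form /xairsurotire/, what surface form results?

Rule 1 (pre-rhotic lowering): /i/ is a high vowel immediately before /r/, so it lowers to [e]. /u/ is a high vowel immediately before /r/, so it lowers to [o]. /i/ is a high vowel immediately before /r/, so it lowers to [e]. /xairsurotire/ → xaersorotere.
Rule 2 (final vowel raising): /e/ is a mid vowel in word-final position, so it raises to [i]. /xaersorotere/ → xaersoroteri.

xaersoroteri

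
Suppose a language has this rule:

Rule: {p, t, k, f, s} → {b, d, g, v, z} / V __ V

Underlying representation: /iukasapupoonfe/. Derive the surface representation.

iugazabuboonfe

/k/ is a voiceless obstruent between vowels /u/ and /a/, so it voices to [g].
/s/ is a voiceless obstruent between vowels /a/ and /a/, so it voices to [z].
/p/ is a voiceless obstruent between vowels /a/ and /u/, so it voices to [b].
/p/ is a voiceless obstruent between vowels /u/ and /o/, so it voices to [b].
The other instance of /f/ does not occur in the required environment and remains unchanged.
Surface form: [iugazabuboonfe].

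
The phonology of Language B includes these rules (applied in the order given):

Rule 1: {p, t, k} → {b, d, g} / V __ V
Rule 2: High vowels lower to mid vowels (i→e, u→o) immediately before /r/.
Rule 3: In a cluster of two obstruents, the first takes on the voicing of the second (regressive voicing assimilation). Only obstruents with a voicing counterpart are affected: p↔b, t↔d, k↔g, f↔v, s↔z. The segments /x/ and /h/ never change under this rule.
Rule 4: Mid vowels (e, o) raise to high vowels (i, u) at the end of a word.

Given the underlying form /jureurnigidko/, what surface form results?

Rule 1 (intervocalic voicing): no segment meets the environment; /jureurnigidko/ is unchanged.
Rule 2 (pre-rhotic lowering): /u/ is a high vowel immediately before /r/, so it lowers to [o]. /u/ is a high vowel immediately before /r/, so it lowers to [o]. /jureurnigidko/ → joreornigidko.
Rule 3 (regressive voicing assimilation): /d/ precedes the voiceless obstruent /k/, so it devoices to [t] by assimilation. /joreornigidko/ → joreornigitko.
Rule 4 (final vowel raising): /o/ is a mid vowel in word-final position, so it raises to [u]. /joreornigitko/ → joreornigitku.

joreornigitku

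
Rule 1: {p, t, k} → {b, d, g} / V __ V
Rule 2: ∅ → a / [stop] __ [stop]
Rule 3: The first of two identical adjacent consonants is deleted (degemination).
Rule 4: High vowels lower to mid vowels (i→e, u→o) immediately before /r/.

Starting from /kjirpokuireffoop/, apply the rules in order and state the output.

kjerpoguerefoop

Rule 1 (intervocalic voicing): /k/ is a voiceless stop between vowels /o/ and /u/, so it voices to [g]. /kjirpokuireffoop/ → kjirpoguireffoop.
Rule 2 (stop-cluster a-epenthesis): no segment meets the environment; /kjirpoguireffoop/ is unchanged.
Rule 3 (degemination): /ff/ is a geminate; the first /f/ deletes. /kjirpoguireffoop/ → kjirpoguirefoop.
Rule 4 (pre-rhotic lowering): /i/ is a high vowel immediately before /r/, so it lowers to [e]. /i/ is a high vowel immediately before /r/, so it lowers to [e]. /kjirpoguirefoop/ → kjerpoguerefoop.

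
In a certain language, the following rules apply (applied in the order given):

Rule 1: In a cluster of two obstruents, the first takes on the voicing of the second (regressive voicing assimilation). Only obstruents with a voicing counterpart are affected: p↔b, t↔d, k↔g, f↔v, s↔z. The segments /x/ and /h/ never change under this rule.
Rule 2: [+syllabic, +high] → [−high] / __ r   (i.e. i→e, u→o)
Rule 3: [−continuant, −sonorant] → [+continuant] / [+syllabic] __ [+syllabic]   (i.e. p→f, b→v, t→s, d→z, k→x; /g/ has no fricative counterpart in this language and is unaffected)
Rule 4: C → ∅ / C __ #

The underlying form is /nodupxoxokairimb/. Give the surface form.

nozupxoxoxaerim

Rule 1 (regressive voicing assimilation): no segment meets the environment; /nodupxoxokairimb/ is unchanged.
Rule 2 (pre-rhotic lowering): /i/ is a high vowel immediately before /r/, so it lowers to [e]. /nodupxoxokairimb/ → nodupxoxokaerimb.
Rule 3 (intervocalic spirantization): /d/ is a stop between vowels /o/ and /u/, so it spirantizes to the fricative [z]. /k/ is a stop between vowels /o/ and /a/, so it spirantizes to the fricative [x]. /nodupxoxokaerimb/ → nozupxoxoxaerimb.
Rule 4 (final cluster simplification): /b/ is the second consonant of a word-final cluster /mb/, so it deletes. /nozupxoxoxaerimb/ → nozupxoxoxaerim.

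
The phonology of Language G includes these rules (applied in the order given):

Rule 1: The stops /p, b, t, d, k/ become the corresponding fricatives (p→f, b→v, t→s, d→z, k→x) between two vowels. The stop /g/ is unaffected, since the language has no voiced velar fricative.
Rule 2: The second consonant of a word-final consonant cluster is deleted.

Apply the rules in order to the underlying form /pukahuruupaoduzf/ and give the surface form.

Rule 1 (intervocalic spirantization): /k/ is a stop between vowels /u/ and /a/, so it spirantizes to the fricative [x]. /p/ is a stop between vowels /u/ and /a/, so it spirantizes to the fricative [f]. /d/ is a stop between vowels /o/ and /u/, so it spirantizes to the fricative [z]. /pukahuruupaoduzf/ → puxahuruufaozuzf.
Rule 2 (final cluster simplification): /f/ is the second consonant of a word-final cluster /zf/, so it deletes. /puxahuruufaozuzf/ → puxahuruufaozuz.

puxahuruufaozuz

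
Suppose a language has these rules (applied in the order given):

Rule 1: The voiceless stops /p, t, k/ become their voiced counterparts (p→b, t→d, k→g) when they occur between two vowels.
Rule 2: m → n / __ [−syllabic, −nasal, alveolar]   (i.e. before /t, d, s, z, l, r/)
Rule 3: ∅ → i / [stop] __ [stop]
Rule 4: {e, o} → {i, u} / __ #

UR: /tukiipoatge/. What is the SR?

tugiiboatigi

Rule 1 (intervocalic voicing): /k/ is a voiceless stop between vowels /u/ and /i/, so it voices to [g]. /p/ is a voiceless stop between vowels /i/ and /o/, so it voices to [b]. /tukiipoatge/ → tugiiboatge.
Rule 2 (nasal place assimilation): no segment meets the environment; /tugiiboatge/ is unchanged.
Rule 3 (stop-cluster i-epenthesis): /t/ and /g/ form a stop–stop cluster, so [i] is inserted between them. /tugiiboatge/ → tugiiboatige.
Rule 4 (final vowel raising): /e/ is a mid vowel in word-final position, so it raises to [i]. /tugiiboatige/ → tugiiboatigi.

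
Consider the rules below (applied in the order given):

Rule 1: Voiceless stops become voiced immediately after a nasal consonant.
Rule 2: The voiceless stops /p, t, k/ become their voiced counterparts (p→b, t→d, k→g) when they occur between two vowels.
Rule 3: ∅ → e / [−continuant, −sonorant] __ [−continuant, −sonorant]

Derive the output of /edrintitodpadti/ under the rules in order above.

edrindidodepadeti

Rule 1 (post-nasal voicing): /t/ is a voiceless stop immediately after the nasal /n/, so it voices to [d]. /edrintitodpadti/ → edrinditodpadti.
Rule 2 (intervocalic voicing): /t/ is a voiceless stop between vowels /i/ and /o/, so it voices to [d]. /edrinditodpadti/ → edrindidodpadti.
Rule 3 (stop-cluster e-epenthesis): /d/ and /p/ form a stop–stop cluster, so [e] is inserted between them. /d/ and /t/ form a stop–stop cluster, so [e] is inserted between them. /edrindidodpadti/ → edrindidodepadeti.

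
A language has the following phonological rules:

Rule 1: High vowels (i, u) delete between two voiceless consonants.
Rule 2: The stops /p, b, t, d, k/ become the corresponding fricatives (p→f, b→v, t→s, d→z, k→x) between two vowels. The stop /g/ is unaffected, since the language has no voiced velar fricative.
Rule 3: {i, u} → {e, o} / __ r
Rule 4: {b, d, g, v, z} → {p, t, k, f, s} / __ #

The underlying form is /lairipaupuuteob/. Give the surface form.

laerifaufuuseop

Rule 1 (high vowel syncope): no segment meets the environment; /lairipaupuuteob/ is unchanged.
Rule 2 (intervocalic spirantization): /p/ is a stop between vowels /i/ and /a/, so it spirantizes to the fricative [f]. /p/ is a stop between vowels /u/ and /u/, so it spirantizes to the fricative [f]. /t/ is a stop between vowels /u/ and /e/, so it spirantizes to the fricative [s]. /lairipaupuuteob/ → lairifaufuuseob.
Rule 3 (pre-rhotic lowering): /i/ is a high vowel immediately before /r/, so it lowers to [e]. /lairifaufuuseob/ → laerifaufuuseob.
Rule 4 (final devoicing): /b/ is a voiced obstruent in word-final position, so it devoices to [p]. /laerifaufuuseob/ → laerifaufuuseop.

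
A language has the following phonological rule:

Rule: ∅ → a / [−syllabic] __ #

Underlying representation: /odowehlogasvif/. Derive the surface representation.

the form ends in the consonant /f/, so [a] is inserted word-finally.
Surface form: [odowehlogasvifa].

odowehlogasvifa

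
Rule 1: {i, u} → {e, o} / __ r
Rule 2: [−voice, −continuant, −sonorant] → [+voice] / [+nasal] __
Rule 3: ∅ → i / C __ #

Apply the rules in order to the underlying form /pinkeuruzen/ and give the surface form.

Rule 1 (pre-rhotic lowering): /u/ is a high vowel immediately before /r/, so it lowers to [o]. /pinkeuruzen/ → pinkeoruzen.
Rule 2 (post-nasal voicing): /k/ is a voiceless stop immediately after the nasal /n/, so it voices to [g]. /pinkeoruzen/ → pingeoruzen.
Rule 3 (final i-epenthesis): the form ends in the consonant /n/, so [i] is inserted word-finally. /pingeoruzen/ → pingeoruzeni.

pingeoruzeni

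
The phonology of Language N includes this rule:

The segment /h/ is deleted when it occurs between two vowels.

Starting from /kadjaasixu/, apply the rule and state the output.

kadjaasixu

No segment of /kadjaasixu/ meets the structural description of the rule, so the form surfaces unchanged.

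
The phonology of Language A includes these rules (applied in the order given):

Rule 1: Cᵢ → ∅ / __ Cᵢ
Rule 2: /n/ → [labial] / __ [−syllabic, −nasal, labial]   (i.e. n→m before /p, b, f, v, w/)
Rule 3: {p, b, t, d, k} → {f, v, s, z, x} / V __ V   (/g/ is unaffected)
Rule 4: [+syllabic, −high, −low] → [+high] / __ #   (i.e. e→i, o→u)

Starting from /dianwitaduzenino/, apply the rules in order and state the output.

diamwisazuzeninu

Rule 1 (degemination): no segment meets the environment; /dianwitaduzenino/ is unchanged.
Rule 2 (nasal place assimilation): /n/ precedes the labial consonant /w/, so it assimilates in place to [m]. /dianwitaduzenino/ → diamwitaduzenino.
Rule 3 (intervocalic spirantization): /t/ is a stop between vowels /i/ and /a/, so it spirantizes to the fricative [s]. /d/ is a stop between vowels /a/ and /u/, so it spirantizes to the fricative [z]. /diamwitaduzenino/ → diamwisazuzenino.
Rule 4 (final vowel raising): /o/ is a mid vowel in word-final position, so it raises to [u]. /diamwisazuzenino/ → diamwisazuzeninu.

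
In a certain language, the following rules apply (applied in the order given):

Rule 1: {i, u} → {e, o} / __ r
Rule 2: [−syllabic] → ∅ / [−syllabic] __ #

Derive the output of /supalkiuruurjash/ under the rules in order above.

Rule 1 (pre-rhotic lowering): /u/ is a high vowel immediately before /r/, so it lowers to [o]. /u/ is a high vowel immediately before /r/, so it lowers to [o]. /supalkiuruurjash/ → supalkioruorjash.
Rule 2 (final cluster simplification): /h/ is the second consonant of a word-final cluster /sh/, so it deletes. /supalkioruorjash/ → supalkioruorjas.

supalkioruorjas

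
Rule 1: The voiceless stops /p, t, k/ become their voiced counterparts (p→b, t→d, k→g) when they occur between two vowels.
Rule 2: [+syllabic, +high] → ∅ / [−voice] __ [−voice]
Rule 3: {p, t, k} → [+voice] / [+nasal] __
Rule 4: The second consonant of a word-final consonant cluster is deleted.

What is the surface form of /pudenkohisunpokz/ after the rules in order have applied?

Rule 1 (intervocalic voicing): no segment meets the environment; /pudenkohisunpokz/ is unchanged.
Rule 2 (high vowel syncope): /i/ is a high vowel flanked by voiceless consonants /h/ and /s/, so it deletes. /pudenkohisunpokz/ → pudenkohsunpokz.
Rule 3 (post-nasal voicing): /k/ is a voiceless stop immediately after the nasal /n/, so it voices to [g]. /p/ is a voiceless stop immediately after the nasal /n/, so it voices to [b]. /pudenkohsunpokz/ → pudengohsunbokz.
Rule 4 (final cluster simplification): /z/ is the second consonant of a word-final cluster /kz/, so it deletes. /pudengohsunbokz/ → pudengohsunbok.

pudengohsunbok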